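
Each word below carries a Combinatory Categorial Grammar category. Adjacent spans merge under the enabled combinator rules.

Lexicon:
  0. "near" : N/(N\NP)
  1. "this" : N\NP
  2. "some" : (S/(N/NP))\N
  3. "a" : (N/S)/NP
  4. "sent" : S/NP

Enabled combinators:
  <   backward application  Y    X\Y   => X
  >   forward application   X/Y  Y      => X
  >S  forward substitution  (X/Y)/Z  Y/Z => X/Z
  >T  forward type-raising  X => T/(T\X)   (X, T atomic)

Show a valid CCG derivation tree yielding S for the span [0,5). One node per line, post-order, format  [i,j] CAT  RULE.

[0,1] N/(N\NP)  lex  "near"
[1,2] N\NP  lex  "this"
[0,2] N  >  k=1
[2,3] (S/(N/NP))\N  lex  "some"
[0,3] S/(N/NP)  <  k=2
[3,4] (N/S)/NP  lex  "a"
[4,5] S/NP  lex  "sent"
[3,5] N/NP  >S  k=4
[0,5] S  >  k=3

[0,5] S   >
  [0,3] S/(N/NP)   <
    [0,2] N   >
      [0,1] "near" : N/(N\NP)
      [1,2] "this" : N\NP
    [2,3] "some" : (S/(N/NP))\N
  [3,5] N/NP   >S
    [3,4] "a" : (N/S)/NP
    [4,5] "sent" : S/NP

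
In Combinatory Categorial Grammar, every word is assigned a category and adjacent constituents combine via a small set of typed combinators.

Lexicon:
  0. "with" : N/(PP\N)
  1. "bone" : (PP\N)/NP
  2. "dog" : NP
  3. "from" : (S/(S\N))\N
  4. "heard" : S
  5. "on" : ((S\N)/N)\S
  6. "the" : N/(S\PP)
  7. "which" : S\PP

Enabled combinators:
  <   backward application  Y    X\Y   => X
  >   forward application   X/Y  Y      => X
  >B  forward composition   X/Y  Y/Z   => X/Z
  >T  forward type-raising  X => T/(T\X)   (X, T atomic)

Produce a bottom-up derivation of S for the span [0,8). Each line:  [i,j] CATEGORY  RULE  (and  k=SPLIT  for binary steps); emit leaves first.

[0,8] S   >
  [0,4] S/(S\N)   <
    [0,3] N   >
      [0,1] "with" : N/(PP\N)
      [1,3] PP\N   >
        [1,2] "bone" : (PP\N)/NP
        [2,3] "dog" : NP
    [3,4] "from" : (S/(S\N))\N
  [4,8] S\N   >
    [4,6] (S\N)/N   <
      [4,5] "heard" : S
      [5,6] "on" : ((S\N)/N)\S
    [6,8] N   >
      [6,7] "the" : N/(S\PP)
      [7,8] "which" : S\PP

[0,1] N/(PP\N)  lex  "with"
[1,2] (PP\N)/NP  lex  "bone"
[2,3] NP  lex  "dog"
[1,3] PP\N  >  k=2
[0,3] N  >  k=1
[3,4] (S/(S\N))\N  lex  "from"
[0,4] S/(S\N)  <  k=3
[4,5] S  lex  "heard"
[5,6] ((S\N)/N)\S  lex  "on"
[4,6] (S\N)/N  <  k=5
[6,7] N/(S\PP)  lex  "the"
[7,8] S\PP  lex  "which"
[6,8] N  >  k=7
[4,8] S\N  >  k=6
[0,8] S  >  k=4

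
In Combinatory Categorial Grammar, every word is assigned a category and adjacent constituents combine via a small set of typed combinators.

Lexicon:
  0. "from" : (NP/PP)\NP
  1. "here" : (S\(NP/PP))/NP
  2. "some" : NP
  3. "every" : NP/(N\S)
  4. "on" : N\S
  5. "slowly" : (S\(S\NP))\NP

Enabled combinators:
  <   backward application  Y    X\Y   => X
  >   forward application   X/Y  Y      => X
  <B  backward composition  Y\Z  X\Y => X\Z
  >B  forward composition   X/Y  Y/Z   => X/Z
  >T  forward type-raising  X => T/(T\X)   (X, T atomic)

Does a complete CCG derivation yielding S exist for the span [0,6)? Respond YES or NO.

YES

[0,6] S   <
  [0,3] S\NP   <B
    [0,1] "from" : (NP/PP)\NP
    [1,3] S\(NP/PP)   >
      [1,2] "here" : (S\(NP/PP))/NP
      [2,3] "some" : NP
  [3,6] S\(S\NP)   <
    [3,5] NP   >
      [3,4] "every" : NP/(N\S)
      [4,5] "on" : N\S
    [5,6] "slowly" : (S\(S\NP))\NP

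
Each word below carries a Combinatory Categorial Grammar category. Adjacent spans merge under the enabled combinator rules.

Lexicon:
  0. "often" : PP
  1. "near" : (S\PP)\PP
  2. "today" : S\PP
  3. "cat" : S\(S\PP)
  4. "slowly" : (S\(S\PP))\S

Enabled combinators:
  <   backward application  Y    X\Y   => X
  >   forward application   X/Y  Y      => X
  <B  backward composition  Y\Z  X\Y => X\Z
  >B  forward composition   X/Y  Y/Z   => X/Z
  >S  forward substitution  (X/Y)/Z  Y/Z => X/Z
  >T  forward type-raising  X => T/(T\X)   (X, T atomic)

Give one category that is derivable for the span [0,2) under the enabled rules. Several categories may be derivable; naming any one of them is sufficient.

[0,5] S   <
  [0,2] S\PP   <
    [0,1] "often" : PP
    [1,2] "near" : (S\PP)\PP
  [2,5] S\(S\PP)   <
    [2,4] S   <
      [2,3] "today" : S\PP
      [3,4] "cat" : S\(S\PP)
    [4,5] "slowly" : (S\(S\PP))\S

S\PP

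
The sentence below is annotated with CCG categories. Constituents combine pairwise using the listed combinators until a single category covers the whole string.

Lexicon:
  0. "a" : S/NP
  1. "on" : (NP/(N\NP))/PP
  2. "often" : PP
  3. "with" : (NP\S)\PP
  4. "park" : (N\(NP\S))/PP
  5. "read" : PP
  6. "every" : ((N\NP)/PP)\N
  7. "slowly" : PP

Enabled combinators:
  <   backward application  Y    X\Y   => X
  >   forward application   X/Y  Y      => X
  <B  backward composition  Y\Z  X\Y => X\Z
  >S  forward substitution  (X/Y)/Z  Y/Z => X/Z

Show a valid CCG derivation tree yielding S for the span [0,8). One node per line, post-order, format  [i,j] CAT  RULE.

[0,8] S   >
  [0,1] "a" : S/NP
  [1,8] NP   >
    [1,7] NP/PP   >S
      [1,2] "on" : (NP/(N\NP))/PP
      [2,7] (N\NP)/PP   <
        [2,6] N   <
          [2,4] NP\S   <
            [2,3] "often" : PP
            [3,4] "with" : (NP\S)\PP
          [4,6] N\(NP\S)   >
            [4,5] "park" : (N\(NP\S))/PP
            [5,6] "read" : PP
        [6,7] "every" : ((N\NP)/PP)\N
    [7,8] "slowly" : PP

[0,1] S/NP  lex  "a"
[1,2] (NP/(N\NP))/PP  lex  "on"
[2,3] PP  lex  "often"
[3,4] (NP\S)\PP  lex  "with"
[2,4] NP\S  <  k=3
[4,5] (N\(NP\S))/PP  lex  "park"
[5,6] PP  lex  "read"
[4,6] N\(NP\S)  >  k=5
[2,6] N  <  k=4
[6,7] ((N\NP)/PP)\N  lex  "every"
[2,7] (N\NP)/PP  <  k=6
[1,7] NP/PP  >S  k=2
[7,8] PP  lex  "slowly"
[1,8] NP  >  k=7
[0,8] S  >  k=1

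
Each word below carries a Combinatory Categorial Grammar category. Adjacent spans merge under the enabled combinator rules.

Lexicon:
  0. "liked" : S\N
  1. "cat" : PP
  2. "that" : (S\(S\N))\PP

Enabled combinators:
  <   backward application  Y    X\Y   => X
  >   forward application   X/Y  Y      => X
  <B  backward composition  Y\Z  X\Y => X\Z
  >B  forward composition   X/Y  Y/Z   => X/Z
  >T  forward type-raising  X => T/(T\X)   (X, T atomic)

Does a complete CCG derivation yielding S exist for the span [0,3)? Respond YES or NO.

[0,3] S   <
  [0,1] "liked" : S\N
  [1,3] S\(S\N)   <
    [1,2] "cat" : PP
    [2,3] "that" : (S\(S\N))\PP

YES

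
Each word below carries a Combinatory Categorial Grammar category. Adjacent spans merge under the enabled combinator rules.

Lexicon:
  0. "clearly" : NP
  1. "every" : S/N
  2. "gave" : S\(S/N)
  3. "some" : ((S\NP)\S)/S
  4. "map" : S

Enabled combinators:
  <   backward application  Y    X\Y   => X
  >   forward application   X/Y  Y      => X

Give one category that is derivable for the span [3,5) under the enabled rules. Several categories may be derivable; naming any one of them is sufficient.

(S\NP)\S

[0,5] S   <
  [0,1] "clearly" : NP
  [1,5] S\NP   <
    [1,3] S   <
      [1,2] "every" : S/N
      [2,3] "gave" : S\(S/N)
    [3,5] (S\NP)\S   >
      [3,4] "some" : ((S\NP)\S)/S
      [4,5] "map" : S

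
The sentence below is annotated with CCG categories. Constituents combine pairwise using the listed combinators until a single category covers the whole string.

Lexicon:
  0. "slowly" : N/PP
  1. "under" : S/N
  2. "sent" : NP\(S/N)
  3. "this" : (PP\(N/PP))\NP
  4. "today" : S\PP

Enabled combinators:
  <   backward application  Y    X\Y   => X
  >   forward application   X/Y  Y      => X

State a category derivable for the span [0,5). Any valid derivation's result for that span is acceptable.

S

[0,5] S   <
  [0,4] PP   <
    [0,1] "slowly" : N/PP
    [1,4] PP\(N/PP)   <
      [1,3] NP   <
        [1,2] "under" : S/N
        [2,3] "sent" : NP\(S/N)
      [3,4] "this" : (PP\(N/PP))\NP
  [4,5] "today" : S\PP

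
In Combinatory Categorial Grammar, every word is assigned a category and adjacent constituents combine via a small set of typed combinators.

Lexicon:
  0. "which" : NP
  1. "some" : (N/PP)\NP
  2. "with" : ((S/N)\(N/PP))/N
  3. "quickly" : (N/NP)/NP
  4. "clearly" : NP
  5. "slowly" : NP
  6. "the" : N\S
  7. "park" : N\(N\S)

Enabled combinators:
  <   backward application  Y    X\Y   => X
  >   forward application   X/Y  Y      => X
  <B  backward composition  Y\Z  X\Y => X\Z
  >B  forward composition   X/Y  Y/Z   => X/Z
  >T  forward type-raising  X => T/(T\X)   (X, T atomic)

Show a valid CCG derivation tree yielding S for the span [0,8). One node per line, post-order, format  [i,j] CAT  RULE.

[0,8] S   >
  [0,6] S/N   <
    [0,2] N/PP   <
      [0,1] "which" : NP
      [1,2] "some" : (N/PP)\NP
    [2,6] (S/N)\(N/PP)   >
      [2,3] "with" : ((S/N)\(N/PP))/N
      [3,6] N   >
        [3,5] N/NP   >
          [3,4] "quickly" : (N/NP)/NP
          [4,5] "clearly" : NP
        [5,6] "slowly" : NP
  [6,8] N   <
    [6,7] "the" : N\S
    [7,8] "park" : N\(N\S)

[0,1] NP  lex  "which"
[1,2] (N/PP)\NP  lex  "some"
[0,2] N/PP  <  k=1
[2,3] ((S/N)\(N/PP))/N  lex  "with"
[3,4] (N/NP)/NP  lex  "quickly"
[4,5] NP  lex  "clearly"
[3,5] N/NP  >  k=4
[5,6] NP  lex  "slowly"
[3,6] N  >  k=5
[2,6] (S/N)\(N/PP)  >  k=3
[0,6] S/N  <  k=2
[6,7] N\S  lex  "the"
[7,8] N\(N\S)  lex  "park"
[6,8] N  <  k=7
[0,8] S  >  k=6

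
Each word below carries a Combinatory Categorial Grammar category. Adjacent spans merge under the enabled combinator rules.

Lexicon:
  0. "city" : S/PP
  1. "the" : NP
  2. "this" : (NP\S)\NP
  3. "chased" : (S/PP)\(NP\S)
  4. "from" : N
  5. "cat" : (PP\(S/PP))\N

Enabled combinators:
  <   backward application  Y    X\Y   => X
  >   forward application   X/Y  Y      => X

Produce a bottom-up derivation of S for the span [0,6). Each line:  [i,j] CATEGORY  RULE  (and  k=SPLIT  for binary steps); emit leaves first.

[0,6] S   >
  [0,1] "city" : S/PP
  [1,6] PP   <
    [1,4] S/PP   <
      [1,3] NP\S   <
        [1,2] "the" : NP
        [2,3] "this" : (NP\S)\NP
      [3,4] "chased" : (S/PP)\(NP\S)
    [4,6] PP\(S/PP)   <
      [4,5] "from" : N
      [5,6] "cat" : (PP\(S/PP))\N

[0,1] S/PP  lex  "city"
[1,2] NP  lex  "the"
[2,3] (NP\S)\NP  lex  "this"
[1,3] NP\S  <  k=2
[3,4] (S/PP)\(NP\S)  lex  "chased"
[1,4] S/PP  <  k=3
[4,5] N  lex  "from"
[5,6] (PP\(S/PP))\N  lex  "cat"
[4,6] PP\(S/PP)  <  k=5
[1,6] PP  <  k=4
[0,6] S  >  k=1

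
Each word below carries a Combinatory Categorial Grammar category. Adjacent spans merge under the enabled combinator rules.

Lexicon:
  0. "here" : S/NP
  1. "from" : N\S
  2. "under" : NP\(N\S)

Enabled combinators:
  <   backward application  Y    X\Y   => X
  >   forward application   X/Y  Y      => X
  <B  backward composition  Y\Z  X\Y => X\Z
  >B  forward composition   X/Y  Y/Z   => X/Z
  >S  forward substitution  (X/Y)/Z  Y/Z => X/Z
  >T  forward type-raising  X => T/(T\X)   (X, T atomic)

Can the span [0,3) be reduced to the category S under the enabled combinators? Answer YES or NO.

YES

[0,3] S   >
  [0,1] "here" : S/NP
  [1,3] NP   <
    [1,2] "from" : N\S
    [2,3] "under" : NP\(N\S)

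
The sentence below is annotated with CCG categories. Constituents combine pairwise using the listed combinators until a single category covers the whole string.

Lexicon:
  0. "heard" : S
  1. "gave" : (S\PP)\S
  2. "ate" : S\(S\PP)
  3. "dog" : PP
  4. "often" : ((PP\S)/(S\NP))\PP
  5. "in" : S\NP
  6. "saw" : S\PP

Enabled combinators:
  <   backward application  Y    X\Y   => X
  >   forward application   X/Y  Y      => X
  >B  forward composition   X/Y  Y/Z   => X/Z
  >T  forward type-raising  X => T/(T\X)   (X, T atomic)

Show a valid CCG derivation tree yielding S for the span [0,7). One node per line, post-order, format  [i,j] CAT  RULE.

[0,7] S   <
  [0,6] PP   <
    [0,3] S   <
      [0,2] S\PP   <
        [0,1] "heard" : S
        [1,2] "gave" : (S\PP)\S
      [2,3] "ate" : S\(S\PP)
    [3,6] PP\S   >
      [3,5] (PP\S)/(S\NP)   <
        [3,4] "dog" : PP
        [4,5] "often" : ((PP\S)/(S\NP))\PP
      [5,6] "in" : S\NP
  [6,7] "saw" : S\PP

[0,1] S  lex  "heard"
[1,2] (S\PP)\S  lex  "gave"
[0,2] S\PP  <  k=1
[2,3] S\(S\PP)  lex  "ate"
[0,3] S  <  k=2
[3,4] PP  lex  "dog"
[4,5] ((PP\S)/(S\NP))\PP  lex  "often"
[3,5] (PP\S)/(S\NP)  <  k=4
[5,6] S\NP  lex  "in"
[3,6] PP\S  >  k=5
[0,6] PP  <  k=3
[6,7] S\PP  lex  "saw"
[0,7] S  <  k=6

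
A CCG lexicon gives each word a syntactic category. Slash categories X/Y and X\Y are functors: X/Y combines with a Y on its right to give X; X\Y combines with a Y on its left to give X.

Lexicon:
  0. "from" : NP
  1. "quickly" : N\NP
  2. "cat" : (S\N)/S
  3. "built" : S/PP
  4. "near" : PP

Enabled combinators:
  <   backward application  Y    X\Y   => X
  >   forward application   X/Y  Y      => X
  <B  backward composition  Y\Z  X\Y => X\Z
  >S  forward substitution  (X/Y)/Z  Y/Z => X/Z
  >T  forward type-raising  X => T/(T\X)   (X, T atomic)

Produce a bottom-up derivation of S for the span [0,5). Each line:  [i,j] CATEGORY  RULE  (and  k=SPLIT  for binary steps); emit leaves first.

[0,1] NP  lex  "from"
[0,1] N/(N\NP)  >T
[1,2] N\NP  lex  "quickly"
[0,2] N  >  k=1
[2,3] (S\N)/S  lex  "cat"
[3,4] S/PP  lex  "built"
[4,5] PP  lex  "near"
[3,5] S  >  k=4
[2,5] S\N  >  k=3
[0,5] S  <  k=2

[0,5] S   <
  [0,2] N   >
    [0,1] N/(N\NP)   >T
      [0,1] "from" : NP
    [1,2] "quickly" : N\NP
  [2,5] S\N   >
    [2,3] "cat" : (S\N)/S
    [3,5] S   >
      [3,4] "built" : S/PP
      [4,5] "near" : PP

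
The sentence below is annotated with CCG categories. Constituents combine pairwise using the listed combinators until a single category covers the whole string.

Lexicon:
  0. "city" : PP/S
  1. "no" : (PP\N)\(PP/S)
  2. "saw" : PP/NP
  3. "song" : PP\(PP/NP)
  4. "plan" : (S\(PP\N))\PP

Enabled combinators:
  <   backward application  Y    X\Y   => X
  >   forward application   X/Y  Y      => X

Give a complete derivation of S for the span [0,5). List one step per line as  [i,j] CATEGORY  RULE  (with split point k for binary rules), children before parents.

[0,5] S   <
  [0,2] PP\N   <
    [0,1] "city" : PP/S
    [1,2] "no" : (PP\N)\(PP/S)
  [2,5] S\(PP\N)   <
    [2,4] PP   <
      [2,3] "saw" : PP/NP
      [3,4] "song" : PP\(PP/NP)
    [4,5] "plan" : (S\(PP\N))\PP

[0,1] PP/S  lex  "city"
[1,2] (PP\N)\(PP/S)  lex  "no"
[0,2] PP\N  <  k=1
[2,3] PP/NP  lex  "saw"
[3,4] PP\(PP/NP)  lex  "song"
[2,4] PP  <  k=3
[4,5] (S\(PP\N))\PP  lex  "plan"
[2,5] S\(PP\N)  <  k=4
[0,5] S  <  k=2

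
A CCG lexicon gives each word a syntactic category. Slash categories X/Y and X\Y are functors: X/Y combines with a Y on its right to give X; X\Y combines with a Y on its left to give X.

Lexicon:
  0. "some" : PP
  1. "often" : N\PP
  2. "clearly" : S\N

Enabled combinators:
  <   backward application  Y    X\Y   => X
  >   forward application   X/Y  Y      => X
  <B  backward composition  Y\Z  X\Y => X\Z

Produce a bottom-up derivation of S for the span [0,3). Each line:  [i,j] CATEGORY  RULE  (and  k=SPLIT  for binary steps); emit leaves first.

[0,3] S   <
  [0,2] N   <
    [0,1] "some" : PP
    [1,2] "often" : N\PP
  [2,3] "clearly" : S\N

[0,1] PP  lex  "some"
[1,2] N\PP  lex  "often"
[0,2] N  <  k=1
[2,3] S\N  lex  "clearly"
[0,3] S  <  k=2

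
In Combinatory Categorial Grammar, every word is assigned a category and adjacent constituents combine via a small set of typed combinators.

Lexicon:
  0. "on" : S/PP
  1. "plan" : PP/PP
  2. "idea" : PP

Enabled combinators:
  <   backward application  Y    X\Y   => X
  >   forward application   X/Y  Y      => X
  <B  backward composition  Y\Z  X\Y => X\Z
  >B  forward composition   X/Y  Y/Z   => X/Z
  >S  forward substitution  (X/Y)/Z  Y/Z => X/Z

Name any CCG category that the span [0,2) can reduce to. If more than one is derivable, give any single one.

[0,3] S   >
  [0,2] S/PP   >B
    [0,1] "on" : S/PP
    [1,2] "plan" : PP/PP
  [2,3] "idea" : PP

S/PP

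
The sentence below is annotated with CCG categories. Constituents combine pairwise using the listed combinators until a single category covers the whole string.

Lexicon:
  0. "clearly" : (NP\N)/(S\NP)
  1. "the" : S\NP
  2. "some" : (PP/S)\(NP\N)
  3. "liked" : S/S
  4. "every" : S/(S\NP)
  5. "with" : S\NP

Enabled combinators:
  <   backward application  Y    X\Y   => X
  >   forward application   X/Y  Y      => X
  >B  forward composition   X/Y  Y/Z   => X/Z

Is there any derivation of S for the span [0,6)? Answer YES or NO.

(NP\N)/(S\NP) S\NP (PP/S)\(NP\N) S/S S/(S\NP) S\NP
CKY chart[0,6] = {PP}; S ∉ chart

NO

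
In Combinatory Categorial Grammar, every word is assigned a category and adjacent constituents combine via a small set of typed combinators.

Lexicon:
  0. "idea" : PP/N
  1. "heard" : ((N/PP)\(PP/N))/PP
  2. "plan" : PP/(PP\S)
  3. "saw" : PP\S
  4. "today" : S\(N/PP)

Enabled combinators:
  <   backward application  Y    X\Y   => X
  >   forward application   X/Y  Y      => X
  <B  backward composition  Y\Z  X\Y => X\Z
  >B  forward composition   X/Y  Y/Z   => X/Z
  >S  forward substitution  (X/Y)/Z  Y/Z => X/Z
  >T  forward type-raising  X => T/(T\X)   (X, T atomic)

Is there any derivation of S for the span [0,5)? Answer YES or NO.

YES

[0,5] S   <
  [0,4] N/PP   <
    [0,1] "idea" : PP/N
    [1,4] (N/PP)\(PP/N)   >
      [1,2] "heard" : ((N/PP)\(PP/N))/PP
      [2,4] PP   >
        [2,3] "plan" : PP/(PP\S)
        [3,4] "saw" : PP\S
  [4,5] "today" : S\(N/PP)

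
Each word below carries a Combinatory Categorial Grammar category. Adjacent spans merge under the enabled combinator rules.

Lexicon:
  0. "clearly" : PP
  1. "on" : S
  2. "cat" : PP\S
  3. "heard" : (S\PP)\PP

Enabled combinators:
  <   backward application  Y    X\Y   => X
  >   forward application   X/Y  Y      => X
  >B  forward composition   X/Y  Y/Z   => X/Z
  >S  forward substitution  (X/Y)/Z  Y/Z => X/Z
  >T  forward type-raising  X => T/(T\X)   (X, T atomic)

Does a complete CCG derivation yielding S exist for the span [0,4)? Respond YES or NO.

YES

[0,4] S   <
  [0,1] "clearly" : PP
  [1,4] S\PP   <
    [1,3] PP   <
      [1,2] "on" : S
      [2,3] "cat" : PP\S
    [3,4] "heard" : (S\PP)\PP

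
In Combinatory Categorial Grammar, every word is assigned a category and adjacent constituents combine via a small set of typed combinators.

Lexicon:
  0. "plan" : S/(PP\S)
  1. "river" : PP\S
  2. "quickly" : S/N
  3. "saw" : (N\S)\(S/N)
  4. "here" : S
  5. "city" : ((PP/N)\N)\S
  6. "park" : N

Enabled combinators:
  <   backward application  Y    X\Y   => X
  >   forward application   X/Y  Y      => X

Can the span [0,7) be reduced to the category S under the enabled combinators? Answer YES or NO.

S/(PP\S) PP\S S/N (N\S)\(S/N) S ((PP/N)\N)\S N
CKY chart[0,7] = {PP}; S ∉ chart

NO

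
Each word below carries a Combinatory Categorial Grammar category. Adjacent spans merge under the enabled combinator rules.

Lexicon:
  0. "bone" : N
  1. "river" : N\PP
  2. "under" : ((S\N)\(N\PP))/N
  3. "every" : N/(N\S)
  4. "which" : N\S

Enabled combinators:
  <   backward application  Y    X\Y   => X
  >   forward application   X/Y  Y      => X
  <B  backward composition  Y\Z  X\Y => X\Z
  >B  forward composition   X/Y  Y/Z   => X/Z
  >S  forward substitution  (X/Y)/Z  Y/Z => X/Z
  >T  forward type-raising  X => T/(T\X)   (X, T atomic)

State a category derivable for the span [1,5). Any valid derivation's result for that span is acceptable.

S\N

[0,5] S   <
  [0,1] "bone" : N
  [1,5] S\N   <
    [1,2] "river" : N\PP
    [2,5] (S\N)\(N\PP)   >
      [2,3] "under" : ((S\N)\(N\PP))/N
      [3,5] N   >
        [3,4] "every" : N/(N\S)
        [4,5] "which" : N\S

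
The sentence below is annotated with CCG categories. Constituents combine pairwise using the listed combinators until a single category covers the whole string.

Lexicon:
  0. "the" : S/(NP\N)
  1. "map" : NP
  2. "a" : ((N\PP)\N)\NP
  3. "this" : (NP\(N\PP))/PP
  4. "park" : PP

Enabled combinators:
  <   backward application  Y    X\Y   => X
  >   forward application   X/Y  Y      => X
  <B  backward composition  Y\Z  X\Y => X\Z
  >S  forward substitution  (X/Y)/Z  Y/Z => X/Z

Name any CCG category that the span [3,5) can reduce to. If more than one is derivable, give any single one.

[0,5] S   >
  [0,1] "the" : S/(NP\N)
  [1,5] NP\N   <B
    [1,3] (N\PP)\N   <
      [1,2] "map" : NP
      [2,3] "a" : ((N\PP)\N)\NP
    [3,5] NP\(N\PP)   >
      [3,4] "this" : (NP\(N\PP))/PP
      [4,5] "park" : PP

NP\(N\PP)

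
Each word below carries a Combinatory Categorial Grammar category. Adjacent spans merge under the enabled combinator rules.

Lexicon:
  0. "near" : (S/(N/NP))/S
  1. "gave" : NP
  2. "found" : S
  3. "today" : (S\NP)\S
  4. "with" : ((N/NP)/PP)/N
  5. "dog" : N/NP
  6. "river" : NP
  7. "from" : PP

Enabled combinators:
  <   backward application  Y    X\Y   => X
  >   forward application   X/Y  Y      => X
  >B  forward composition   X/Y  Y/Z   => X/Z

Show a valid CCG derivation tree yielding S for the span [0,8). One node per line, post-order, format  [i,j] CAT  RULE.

[0,8] S   >
  [0,4] S/(N/NP)   >
    [0,1] "near" : (S/(N/NP))/S
    [1,4] S   <
      [1,2] "gave" : NP
      [2,4] S\NP   <
        [2,3] "found" : S
        [3,4] "today" : (S\NP)\S
  [4,8] N/NP   >
    [4,7] (N/NP)/PP   >
      [4,5] "with" : ((N/NP)/PP)/N
      [5,7] N   >
        [5,6] "dog" : N/NP
        [6,7] "river" : NP
    [7,8] "from" : PP

[0,1] (S/(N/NP))/S  lex  "near"
[1,2] NP  lex  "gave"
[2,3] S  lex  "found"
[3,4] (S\NP)\S  lex  "today"
[2,4] S\NP  <  k=3
[1,4] S  <  k=2
[0,4] S/(N/NP)  >  k=1
[4,5] ((N/NP)/PP)/N  lex  "with"
[5,6] N/NP  lex  "dog"
[6,7] NP  lex  "river"
[5,7] N  >  k=6
[4,7] (N/NP)/PP  >  k=5
[7,8] PP  lex  "from"
[4,8] N/NP  >  k=7
[0,8] S  >  k=4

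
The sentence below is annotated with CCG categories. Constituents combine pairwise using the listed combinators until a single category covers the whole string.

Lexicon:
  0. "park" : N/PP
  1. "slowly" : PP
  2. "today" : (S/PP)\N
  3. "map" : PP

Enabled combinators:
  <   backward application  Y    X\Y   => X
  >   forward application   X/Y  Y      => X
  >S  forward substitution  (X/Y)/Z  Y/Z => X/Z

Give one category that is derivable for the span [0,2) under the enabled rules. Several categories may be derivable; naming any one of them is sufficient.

[0,4] S   >
  [0,3] S/PP   <
    [0,2] N   >
      [0,1] "park" : N/PP
      [1,2] "slowly" : PP
    [2,3] "today" : (S/PP)\N
  [3,4] "map" : PP

N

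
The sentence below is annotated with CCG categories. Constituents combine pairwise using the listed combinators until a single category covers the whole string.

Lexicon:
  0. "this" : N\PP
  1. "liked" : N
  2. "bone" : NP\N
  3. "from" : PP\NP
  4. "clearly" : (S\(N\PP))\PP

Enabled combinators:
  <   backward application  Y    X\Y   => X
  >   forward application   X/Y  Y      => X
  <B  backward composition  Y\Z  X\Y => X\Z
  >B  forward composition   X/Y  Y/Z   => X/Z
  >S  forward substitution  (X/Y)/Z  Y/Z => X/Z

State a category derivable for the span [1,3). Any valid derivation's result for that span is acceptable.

NP

[0,5] S   <
  [0,1] "this" : N\PP
  [1,5] S\(N\PP)   <
    [1,4] PP   <
      [1,3] NP   <
        [1,2] "liked" : N
        [2,3] "bone" : NP\N
      [3,4] "from" : PP\NP
    [4,5] "clearly" : (S\(N\PP))\PP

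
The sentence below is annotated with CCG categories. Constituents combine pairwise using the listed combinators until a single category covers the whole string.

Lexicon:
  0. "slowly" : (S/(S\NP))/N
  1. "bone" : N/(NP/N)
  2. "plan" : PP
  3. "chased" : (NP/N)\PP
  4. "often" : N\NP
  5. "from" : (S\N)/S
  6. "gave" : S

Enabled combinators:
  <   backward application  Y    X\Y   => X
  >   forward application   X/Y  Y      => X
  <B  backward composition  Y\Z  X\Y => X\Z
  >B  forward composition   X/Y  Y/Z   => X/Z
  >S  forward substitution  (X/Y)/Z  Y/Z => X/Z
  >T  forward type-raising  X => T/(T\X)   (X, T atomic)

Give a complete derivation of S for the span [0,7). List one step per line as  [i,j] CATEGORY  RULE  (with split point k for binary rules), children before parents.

[0,1] (S/(S\NP))/N  lex  "slowly"
[1,2] N/(NP/N)  lex  "bone"
[2,3] PP  lex  "plan"
[3,4] (NP/N)\PP  lex  "chased"
[2,4] NP/N  <  k=3
[1,4] N  >  k=2
[0,4] S/(S\NP)  >  k=1
[4,5] N\NP  lex  "often"
[5,6] (S\N)/S  lex  "from"
[6,7] S  lex  "gave"
[5,7] S\N  >  k=6
[4,7] S\NP  <B  k=5
[0,7] S  >  k=4

[0,7] S   >
  [0,4] S/(S\NP)   >
    [0,1] "slowly" : (S/(S\NP))/N
    [1,4] N   >
      [1,2] "bone" : N/(NP/N)
      [2,4] NP/N   <
        [2,3] "plan" : PP
        [3,4] "chased" : (NP/N)\PP
  [4,7] S\NP   <B
    [4,5] "often" : N\NP
    [5,7] S\N   >
      [5,6] "from" : (S\N)/S
      [6,7] "gave" : S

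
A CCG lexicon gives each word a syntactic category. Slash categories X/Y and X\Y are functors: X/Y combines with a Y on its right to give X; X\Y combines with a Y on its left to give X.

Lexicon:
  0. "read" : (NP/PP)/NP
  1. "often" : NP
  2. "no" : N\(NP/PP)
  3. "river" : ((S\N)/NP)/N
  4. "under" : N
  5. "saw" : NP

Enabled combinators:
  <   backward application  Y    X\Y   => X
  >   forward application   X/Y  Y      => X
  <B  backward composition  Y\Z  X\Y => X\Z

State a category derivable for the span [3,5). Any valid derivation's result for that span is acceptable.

[0,6] S   <
  [0,3] N   <
    [0,2] NP/PP   >
      [0,1] "read" : (NP/PP)/NP
      [1,2] "often" : NP
    [2,3] "no" : N\(NP/PP)
  [3,6] S\N   >
    [3,5] (S\N)/NP   >
      [3,4] "river" : ((S\N)/NP)/N
      [4,5] "under" : N
    [5,6] "saw" : NP

(S\N)/NP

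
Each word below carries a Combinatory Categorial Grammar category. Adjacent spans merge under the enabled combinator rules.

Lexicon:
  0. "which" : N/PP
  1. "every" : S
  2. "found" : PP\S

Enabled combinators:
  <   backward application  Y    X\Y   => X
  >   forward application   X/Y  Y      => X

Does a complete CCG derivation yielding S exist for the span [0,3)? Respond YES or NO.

NO

N/PP S PP\S
CKY chart[0,3] = {N}; S ∉ chart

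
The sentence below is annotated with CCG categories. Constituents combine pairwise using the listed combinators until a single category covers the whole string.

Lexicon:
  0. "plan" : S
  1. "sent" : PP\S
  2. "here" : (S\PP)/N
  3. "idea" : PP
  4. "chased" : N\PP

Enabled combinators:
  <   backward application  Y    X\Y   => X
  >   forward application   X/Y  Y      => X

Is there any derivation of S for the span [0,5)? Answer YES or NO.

[0,5] S   <
  [0,2] PP   <
    [0,1] "plan" : S
    [1,2] "sent" : PP\S
  [2,5] S\PP   >
    [2,3] "here" : (S\PP)/N
    [3,5] N   <
      [3,4] "idea" : PP
      [4,5] "chased" : N\PP

YES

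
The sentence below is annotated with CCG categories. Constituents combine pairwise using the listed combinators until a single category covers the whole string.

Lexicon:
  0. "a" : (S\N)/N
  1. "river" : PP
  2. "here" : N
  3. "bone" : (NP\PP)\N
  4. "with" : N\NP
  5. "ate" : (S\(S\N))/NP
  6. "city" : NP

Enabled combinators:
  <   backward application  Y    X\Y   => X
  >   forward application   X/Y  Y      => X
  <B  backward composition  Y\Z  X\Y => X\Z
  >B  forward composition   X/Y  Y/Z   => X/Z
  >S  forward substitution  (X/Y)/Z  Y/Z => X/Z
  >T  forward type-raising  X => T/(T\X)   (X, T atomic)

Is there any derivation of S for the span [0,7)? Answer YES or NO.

YES

[0,7] S   <
  [0,5] S\N   >
    [0,1] "a" : (S\N)/N
    [1,5] N   <
      [1,4] NP   <
        [1,2] "river" : PP
        [2,4] NP\PP   <
          [2,3] "here" : N
          [3,4] "bone" : (NP\PP)\N
      [4,5] "with" : N\NP
  [5,7] S\(S\N)   >
    [5,6] "ate" : (S\(S\N))/NP
    [6,7] "city" : NP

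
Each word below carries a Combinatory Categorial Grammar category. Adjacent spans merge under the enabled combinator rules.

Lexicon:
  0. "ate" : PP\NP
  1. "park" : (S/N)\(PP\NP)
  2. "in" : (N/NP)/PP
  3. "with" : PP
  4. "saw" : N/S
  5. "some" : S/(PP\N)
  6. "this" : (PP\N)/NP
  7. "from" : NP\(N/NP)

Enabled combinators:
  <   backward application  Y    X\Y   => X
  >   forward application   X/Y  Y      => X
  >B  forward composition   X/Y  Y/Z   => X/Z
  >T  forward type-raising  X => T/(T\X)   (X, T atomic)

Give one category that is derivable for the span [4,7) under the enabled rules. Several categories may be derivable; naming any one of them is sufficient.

N/NP

[0,8] S   >
  [0,4] S/NP   >B
    [0,2] S/N   <
      [0,1] "ate" : PP\NP
      [1,2] "park" : (S/N)\(PP\NP)
    [2,4] N/NP   >
      [2,3] "in" : (N/NP)/PP
      [3,4] "with" : PP
  [4,8] NP   <
    [4,7] N/NP   >B
      [4,5] "saw" : N/S
      [5,7] S/NP   >B
        [5,6] "some" : S/(PP\N)
        [6,7] "this" : (PP\N)/NP
    [7,8] "from" : NP\(N/NP)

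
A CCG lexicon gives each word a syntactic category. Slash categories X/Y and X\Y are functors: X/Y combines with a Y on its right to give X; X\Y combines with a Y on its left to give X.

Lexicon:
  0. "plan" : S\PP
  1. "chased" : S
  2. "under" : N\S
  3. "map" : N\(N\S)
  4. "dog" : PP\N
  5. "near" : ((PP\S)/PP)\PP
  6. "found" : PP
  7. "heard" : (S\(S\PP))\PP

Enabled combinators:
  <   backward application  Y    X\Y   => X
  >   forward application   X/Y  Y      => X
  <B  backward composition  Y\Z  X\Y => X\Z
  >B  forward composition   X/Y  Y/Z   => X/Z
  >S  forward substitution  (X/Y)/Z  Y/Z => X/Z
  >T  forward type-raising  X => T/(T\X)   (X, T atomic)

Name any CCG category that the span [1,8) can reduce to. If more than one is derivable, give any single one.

S\(S\PP)

[0,8] S   <
  [0,1] "plan" : S\PP
  [1,8] S\(S\PP)   <
    [1,7] PP   <
      [1,2] "chased" : S
      [2,7] PP\S   >
        [2,6] (PP\S)/PP   <
          [2,5] PP   <
            [2,4] N   <
              [2,3] "under" : N\S
              [3,4] "map" : N\(N\S)
            [4,5] "dog" : PP\N
          [5,6] "near" : ((PP\S)/PP)\PP
        [6,7] "found" : PP
    [7,8] "heard" : (S\(S\PP))\PP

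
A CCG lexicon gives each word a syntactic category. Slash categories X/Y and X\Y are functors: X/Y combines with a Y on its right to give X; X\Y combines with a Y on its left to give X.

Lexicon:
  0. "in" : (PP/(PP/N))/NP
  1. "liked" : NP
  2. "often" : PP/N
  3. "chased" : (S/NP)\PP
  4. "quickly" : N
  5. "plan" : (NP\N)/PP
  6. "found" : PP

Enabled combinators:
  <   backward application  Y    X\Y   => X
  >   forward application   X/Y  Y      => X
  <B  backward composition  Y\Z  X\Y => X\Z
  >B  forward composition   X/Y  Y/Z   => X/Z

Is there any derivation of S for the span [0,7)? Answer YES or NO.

[0,7] S   >
  [0,4] S/NP   <
    [0,3] PP   >
      [0,2] PP/(PP/N)   >
        [0,1] "in" : (PP/(PP/N))/NP
        [1,2] "liked" : NP
      [2,3] "often" : PP/N
    [3,4] "chased" : (S/NP)\PP
  [4,7] NP   <
    [4,5] "quickly" : N
    [5,7] NP\N   >
      [5,6] "plan" : (NP\N)/PP
      [6,7] "found" : PP

YES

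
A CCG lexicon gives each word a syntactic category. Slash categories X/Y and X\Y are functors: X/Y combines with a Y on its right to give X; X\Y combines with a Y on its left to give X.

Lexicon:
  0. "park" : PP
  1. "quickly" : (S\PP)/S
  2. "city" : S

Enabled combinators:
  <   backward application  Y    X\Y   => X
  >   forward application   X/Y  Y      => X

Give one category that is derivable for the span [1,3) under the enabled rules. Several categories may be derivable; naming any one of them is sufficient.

S\PP

[0,3] S   <
  [0,1] "park" : PP
  [1,3] S\PP   >
    [1,2] "quickly" : (S\PP)/S
    [2,3] "city" : S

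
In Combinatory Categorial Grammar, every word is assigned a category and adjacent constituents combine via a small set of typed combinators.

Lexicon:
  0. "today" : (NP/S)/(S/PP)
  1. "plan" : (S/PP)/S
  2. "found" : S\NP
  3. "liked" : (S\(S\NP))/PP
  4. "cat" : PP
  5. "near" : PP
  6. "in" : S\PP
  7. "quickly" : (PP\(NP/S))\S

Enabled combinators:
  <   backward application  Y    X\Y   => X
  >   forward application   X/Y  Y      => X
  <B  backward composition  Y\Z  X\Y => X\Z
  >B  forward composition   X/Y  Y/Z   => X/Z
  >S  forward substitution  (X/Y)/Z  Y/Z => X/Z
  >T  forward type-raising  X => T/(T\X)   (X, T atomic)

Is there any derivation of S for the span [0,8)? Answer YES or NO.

(NP/S)/(S/PP) (S/PP)/S S\NP (S\(S\NP))/PP PP PP S\PP (PP\(NP/S))\S
CKY chart[0,8] = {N/(N\PP), NP/(NP\PP), PP, PP/(PP\PP), S/(S\PP)}; S ∉ chart

NO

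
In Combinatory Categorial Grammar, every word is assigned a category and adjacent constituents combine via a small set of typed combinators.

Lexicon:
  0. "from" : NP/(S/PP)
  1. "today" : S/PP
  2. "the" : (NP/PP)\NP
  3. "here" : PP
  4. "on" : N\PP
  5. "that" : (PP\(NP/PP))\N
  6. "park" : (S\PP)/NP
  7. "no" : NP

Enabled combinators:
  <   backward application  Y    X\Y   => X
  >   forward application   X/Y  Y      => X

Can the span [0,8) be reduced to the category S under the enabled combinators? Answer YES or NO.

[0,8] S   <
  [0,6] PP   <
    [0,3] NP/PP   <
      [0,2] NP   >
        [0,1] "from" : NP/(S/PP)
        [1,2] "today" : S/PP
      [2,3] "the" : (NP/PP)\NP
    [3,6] PP\(NP/PP)   <
      [3,5] N   <
        [3,4] "here" : PP
        [4,5] "on" : N\PP
      [5,6] "that" : (PP\(NP/PP))\N
  [6,8] S\PP   >
    [6,7] "park" : (S\PP)/NP
    [7,8] "no" : NP

YES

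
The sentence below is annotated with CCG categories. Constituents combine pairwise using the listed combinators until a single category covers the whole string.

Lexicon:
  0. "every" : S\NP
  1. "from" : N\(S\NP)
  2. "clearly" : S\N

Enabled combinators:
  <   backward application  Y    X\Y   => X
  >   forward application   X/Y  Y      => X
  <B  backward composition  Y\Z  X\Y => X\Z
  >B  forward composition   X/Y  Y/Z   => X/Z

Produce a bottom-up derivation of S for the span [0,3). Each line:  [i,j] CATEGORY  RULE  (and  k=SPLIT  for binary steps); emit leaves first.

[0,3] S   <
  [0,2] N   <
    [0,1] "every" : S\NP
    [1,2] "from" : N\(S\NP)
  [2,3] "clearly" : S\N

[0,1] S\NP  lex  "every"
[1,2] N\(S\NP)  lex  "from"
[0,2] N  <  k=1
[2,3] S\N  lex  "clearly"
[0,3] S  <  k=2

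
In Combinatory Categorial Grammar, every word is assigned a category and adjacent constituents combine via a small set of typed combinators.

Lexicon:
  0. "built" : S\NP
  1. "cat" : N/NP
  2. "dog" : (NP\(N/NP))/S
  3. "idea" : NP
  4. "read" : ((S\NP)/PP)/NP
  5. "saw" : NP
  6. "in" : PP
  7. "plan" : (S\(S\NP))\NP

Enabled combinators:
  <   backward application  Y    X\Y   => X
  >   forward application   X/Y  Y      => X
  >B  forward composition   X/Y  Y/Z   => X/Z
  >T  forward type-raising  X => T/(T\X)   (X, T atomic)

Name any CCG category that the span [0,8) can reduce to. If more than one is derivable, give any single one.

[0,8] S   <
  [0,1] "built" : S\NP
  [1,8] S\(S\NP)   <
    [1,7] NP   <
      [1,2] "cat" : N/NP
      [2,7] NP\(N/NP)   >
        [2,3] "dog" : (NP\(N/NP))/S
        [3,7] S   >
          [3,4] S/(S\NP)   >T
            [3,4] "idea" : NP
          [4,7] S\NP   >
            [4,6] (S\NP)/PP   >
              [4,5] "read" : ((S\NP)/PP)/NP
              [5,6] "saw" : NP
            [6,7] "in" : PP
    [7,8] "plan" : (S\(S\NP))\NP

S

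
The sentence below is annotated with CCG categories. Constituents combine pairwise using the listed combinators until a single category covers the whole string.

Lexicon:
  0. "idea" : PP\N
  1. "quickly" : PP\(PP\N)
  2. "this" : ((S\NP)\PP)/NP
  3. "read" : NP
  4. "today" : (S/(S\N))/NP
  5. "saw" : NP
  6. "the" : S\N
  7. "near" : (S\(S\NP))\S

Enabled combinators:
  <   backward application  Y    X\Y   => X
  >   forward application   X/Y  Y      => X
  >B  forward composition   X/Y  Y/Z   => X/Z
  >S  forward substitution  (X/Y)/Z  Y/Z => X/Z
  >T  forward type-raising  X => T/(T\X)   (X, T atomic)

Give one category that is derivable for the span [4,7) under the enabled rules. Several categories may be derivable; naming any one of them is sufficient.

[0,8] S   <
  [0,4] S\NP   <
    [0,2] PP   <
      [0,1] "idea" : PP\N
      [1,2] "quickly" : PP\(PP\N)
    [2,4] (S\NP)\PP   >
      [2,3] "this" : ((S\NP)\PP)/NP
      [3,4] "read" : NP
  [4,8] S\(S\NP)   <
    [4,7] S   >
      [4,6] S/(S\N)   >
        [4,5] "today" : (S/(S\N))/NP
        [5,6] "saw" : NP
      [6,7] "the" : S\N
    [7,8] "near" : (S\(S\NP))\S

S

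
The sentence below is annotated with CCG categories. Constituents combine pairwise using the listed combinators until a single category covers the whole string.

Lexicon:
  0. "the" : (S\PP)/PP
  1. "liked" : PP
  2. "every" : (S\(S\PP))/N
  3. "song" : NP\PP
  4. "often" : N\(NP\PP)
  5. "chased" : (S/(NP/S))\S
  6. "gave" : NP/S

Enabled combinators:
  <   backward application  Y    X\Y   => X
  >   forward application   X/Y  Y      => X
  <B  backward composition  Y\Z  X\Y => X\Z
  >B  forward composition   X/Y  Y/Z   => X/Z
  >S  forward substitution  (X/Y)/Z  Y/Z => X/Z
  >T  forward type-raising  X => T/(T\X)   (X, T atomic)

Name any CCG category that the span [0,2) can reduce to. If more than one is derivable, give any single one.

[0,7] S   >
  [0,6] S/(NP/S)   <
    [0,5] S   <
      [0,2] S\PP   >
        [0,1] "the" : (S\PP)/PP
        [1,2] "liked" : PP
      [2,5] S\(S\PP)   >
        [2,3] "every" : (S\(S\PP))/N
        [3,5] N   <
          [3,4] "song" : NP\PP
          [4,5] "often" : N\(NP\PP)
    [5,6] "chased" : (S/(NP/S))\S
  [6,7] "gave" : NP/S

S\PP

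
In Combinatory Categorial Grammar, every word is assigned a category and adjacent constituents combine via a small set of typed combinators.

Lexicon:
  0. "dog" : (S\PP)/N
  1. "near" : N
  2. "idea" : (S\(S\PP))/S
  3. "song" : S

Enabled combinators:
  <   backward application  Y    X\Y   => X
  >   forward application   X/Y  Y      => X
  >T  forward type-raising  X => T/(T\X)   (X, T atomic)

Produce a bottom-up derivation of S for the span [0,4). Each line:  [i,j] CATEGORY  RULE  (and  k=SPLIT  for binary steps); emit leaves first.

[0,1] (S\PP)/N  lex  "dog"
[1,2] N  lex  "near"
[0,2] S\PP  >  k=1
[2,3] (S\(S\PP))/S  lex  "idea"
[3,4] S  lex  "song"
[2,4] S\(S\PP)  >  k=3
[0,4] S  <  k=2

[0,4] S   <
  [0,2] S\PP   >
    [0,1] "dog" : (S\PP)/N
    [1,2] "near" : N
  [2,4] S\(S\PP)   >
    [2,3] "idea" : (S\(S\PP))/S
    [3,4] "song" : S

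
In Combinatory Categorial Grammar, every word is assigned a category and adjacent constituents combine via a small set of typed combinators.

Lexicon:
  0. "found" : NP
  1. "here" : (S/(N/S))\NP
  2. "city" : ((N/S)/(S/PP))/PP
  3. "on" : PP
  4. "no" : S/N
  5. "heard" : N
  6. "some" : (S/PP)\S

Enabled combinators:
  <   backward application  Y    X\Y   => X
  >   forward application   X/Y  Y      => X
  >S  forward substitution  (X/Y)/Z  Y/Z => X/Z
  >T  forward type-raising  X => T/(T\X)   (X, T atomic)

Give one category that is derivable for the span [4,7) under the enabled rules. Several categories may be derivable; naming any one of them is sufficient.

S/PP

[0,7] S   >
  [0,2] S/(N/S)   <
    [0,1] "found" : NP
    [1,2] "here" : (S/(N/S))\NP
  [2,7] N/S   >
    [2,4] (N/S)/(S/PP)   >
      [2,3] "city" : ((N/S)/(S/PP))/PP
      [3,4] "on" : PP
    [4,7] S/PP   <
      [4,6] S   >
        [4,5] "no" : S/N
        [5,6] "heard" : N
      [6,7] "some" : (S/PP)\S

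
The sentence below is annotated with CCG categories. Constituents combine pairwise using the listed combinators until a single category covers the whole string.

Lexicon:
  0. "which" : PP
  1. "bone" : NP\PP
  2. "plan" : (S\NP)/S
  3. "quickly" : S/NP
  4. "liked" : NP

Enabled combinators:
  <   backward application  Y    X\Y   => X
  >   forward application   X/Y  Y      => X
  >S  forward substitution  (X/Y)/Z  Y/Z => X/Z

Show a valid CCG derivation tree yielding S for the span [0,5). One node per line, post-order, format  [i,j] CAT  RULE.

[0,5] S   <
  [0,2] NP   <
    [0,1] "which" : PP
    [1,2] "bone" : NP\PP
  [2,5] S\NP   >
    [2,3] "plan" : (S\NP)/S
    [3,5] S   >
      [3,4] "quickly" : S/NP
      [4,5] "liked" : NP

[0,1] PP  lex  "which"
[1,2] NP\PP  lex  "bone"
[0,2] NP  <  k=1
[2,3] (S\NP)/S  lex  "plan"
[3,4] S/NP  lex  "quickly"
[4,5] NP  lex  "liked"
[3,5] S  >  k=4
[2,5] S\NP  >  k=3
[0,5] S  <  k=2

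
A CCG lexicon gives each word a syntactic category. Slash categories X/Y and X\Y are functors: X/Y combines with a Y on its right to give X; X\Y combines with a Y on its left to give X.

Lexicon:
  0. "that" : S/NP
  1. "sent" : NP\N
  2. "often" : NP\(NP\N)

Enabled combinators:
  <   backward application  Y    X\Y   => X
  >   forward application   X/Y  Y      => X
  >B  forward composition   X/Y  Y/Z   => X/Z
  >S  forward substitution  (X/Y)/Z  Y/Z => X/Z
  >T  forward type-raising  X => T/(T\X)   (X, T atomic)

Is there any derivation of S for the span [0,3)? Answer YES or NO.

YES

[0,3] S   >
  [0,1] "that" : S/NP
  [1,3] NP   <
    [1,2] "sent" : NP\N
    [2,3] "often" : NP\(NP\N)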